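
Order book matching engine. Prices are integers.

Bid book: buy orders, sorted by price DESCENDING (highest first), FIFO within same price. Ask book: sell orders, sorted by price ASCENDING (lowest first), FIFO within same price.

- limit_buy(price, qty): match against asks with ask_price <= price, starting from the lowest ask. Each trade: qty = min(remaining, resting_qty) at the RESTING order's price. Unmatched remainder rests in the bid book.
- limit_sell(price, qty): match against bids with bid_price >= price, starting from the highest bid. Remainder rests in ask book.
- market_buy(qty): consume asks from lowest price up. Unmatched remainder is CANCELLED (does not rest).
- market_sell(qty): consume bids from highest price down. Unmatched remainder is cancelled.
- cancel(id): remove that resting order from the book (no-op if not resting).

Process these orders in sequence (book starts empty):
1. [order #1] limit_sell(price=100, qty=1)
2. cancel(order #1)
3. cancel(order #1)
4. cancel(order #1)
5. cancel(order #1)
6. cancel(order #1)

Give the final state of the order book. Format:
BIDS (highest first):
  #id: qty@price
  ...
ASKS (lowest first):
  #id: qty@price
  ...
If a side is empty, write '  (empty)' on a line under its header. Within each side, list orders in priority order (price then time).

After op 1 [order #1] limit_sell(price=100, qty=1): fills=none; bids=[-] asks=[#1:1@100]
After op 2 cancel(order #1): fills=none; bids=[-] asks=[-]
After op 3 cancel(order #1): fills=none; bids=[-] asks=[-]
After op 4 cancel(order #1): fills=none; bids=[-] asks=[-]
After op 5 cancel(order #1): fills=none; bids=[-] asks=[-]
After op 6 cancel(order #1): fills=none; bids=[-] asks=[-]

Answer: BIDS (highest first):
  (empty)
ASKS (lowest first):
  (empty)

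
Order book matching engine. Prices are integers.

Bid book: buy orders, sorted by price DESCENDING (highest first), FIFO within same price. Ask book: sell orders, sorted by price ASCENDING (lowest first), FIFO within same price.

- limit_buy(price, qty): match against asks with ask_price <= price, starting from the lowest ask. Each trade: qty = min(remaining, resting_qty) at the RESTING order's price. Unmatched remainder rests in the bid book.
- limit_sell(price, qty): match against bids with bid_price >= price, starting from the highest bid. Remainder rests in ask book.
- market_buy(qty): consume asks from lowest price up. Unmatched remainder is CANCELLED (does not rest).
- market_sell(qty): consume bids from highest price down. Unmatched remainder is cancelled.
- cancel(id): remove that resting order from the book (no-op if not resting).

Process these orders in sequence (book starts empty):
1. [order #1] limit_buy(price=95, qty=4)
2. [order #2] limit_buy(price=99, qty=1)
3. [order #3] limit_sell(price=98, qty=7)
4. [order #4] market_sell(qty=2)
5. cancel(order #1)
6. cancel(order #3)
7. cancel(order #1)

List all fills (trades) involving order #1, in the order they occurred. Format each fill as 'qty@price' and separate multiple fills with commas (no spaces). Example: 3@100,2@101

Answer: 2@95

Derivation:
After op 1 [order #1] limit_buy(price=95, qty=4): fills=none; bids=[#1:4@95] asks=[-]
After op 2 [order #2] limit_buy(price=99, qty=1): fills=none; bids=[#2:1@99 #1:4@95] asks=[-]
After op 3 [order #3] limit_sell(price=98, qty=7): fills=#2x#3:1@99; bids=[#1:4@95] asks=[#3:6@98]
After op 4 [order #4] market_sell(qty=2): fills=#1x#4:2@95; bids=[#1:2@95] asks=[#3:6@98]
After op 5 cancel(order #1): fills=none; bids=[-] asks=[#3:6@98]
After op 6 cancel(order #3): fills=none; bids=[-] asks=[-]
After op 7 cancel(order #1): fills=none; bids=[-] asks=[-]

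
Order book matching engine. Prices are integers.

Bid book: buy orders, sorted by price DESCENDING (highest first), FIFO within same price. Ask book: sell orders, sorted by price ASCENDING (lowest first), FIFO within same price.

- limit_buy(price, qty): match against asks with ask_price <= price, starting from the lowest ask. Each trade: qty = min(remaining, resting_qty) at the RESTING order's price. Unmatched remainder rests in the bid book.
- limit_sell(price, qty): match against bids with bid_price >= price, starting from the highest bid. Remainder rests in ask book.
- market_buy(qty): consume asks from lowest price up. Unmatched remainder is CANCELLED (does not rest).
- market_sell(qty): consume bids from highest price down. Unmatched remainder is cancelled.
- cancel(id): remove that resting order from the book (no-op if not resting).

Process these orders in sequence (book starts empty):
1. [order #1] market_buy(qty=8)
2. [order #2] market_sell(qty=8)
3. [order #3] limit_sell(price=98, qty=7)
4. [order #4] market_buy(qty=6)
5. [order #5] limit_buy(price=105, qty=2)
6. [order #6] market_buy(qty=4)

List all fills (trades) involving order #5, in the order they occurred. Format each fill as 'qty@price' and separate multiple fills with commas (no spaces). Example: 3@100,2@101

Answer: 1@98

Derivation:
After op 1 [order #1] market_buy(qty=8): fills=none; bids=[-] asks=[-]
After op 2 [order #2] market_sell(qty=8): fills=none; bids=[-] asks=[-]
After op 3 [order #3] limit_sell(price=98, qty=7): fills=none; bids=[-] asks=[#3:7@98]
After op 4 [order #4] market_buy(qty=6): fills=#4x#3:6@98; bids=[-] asks=[#3:1@98]
After op 5 [order #5] limit_buy(price=105, qty=2): fills=#5x#3:1@98; bids=[#5:1@105] asks=[-]
After op 6 [order #6] market_buy(qty=4): fills=none; bids=[#5:1@105] asks=[-]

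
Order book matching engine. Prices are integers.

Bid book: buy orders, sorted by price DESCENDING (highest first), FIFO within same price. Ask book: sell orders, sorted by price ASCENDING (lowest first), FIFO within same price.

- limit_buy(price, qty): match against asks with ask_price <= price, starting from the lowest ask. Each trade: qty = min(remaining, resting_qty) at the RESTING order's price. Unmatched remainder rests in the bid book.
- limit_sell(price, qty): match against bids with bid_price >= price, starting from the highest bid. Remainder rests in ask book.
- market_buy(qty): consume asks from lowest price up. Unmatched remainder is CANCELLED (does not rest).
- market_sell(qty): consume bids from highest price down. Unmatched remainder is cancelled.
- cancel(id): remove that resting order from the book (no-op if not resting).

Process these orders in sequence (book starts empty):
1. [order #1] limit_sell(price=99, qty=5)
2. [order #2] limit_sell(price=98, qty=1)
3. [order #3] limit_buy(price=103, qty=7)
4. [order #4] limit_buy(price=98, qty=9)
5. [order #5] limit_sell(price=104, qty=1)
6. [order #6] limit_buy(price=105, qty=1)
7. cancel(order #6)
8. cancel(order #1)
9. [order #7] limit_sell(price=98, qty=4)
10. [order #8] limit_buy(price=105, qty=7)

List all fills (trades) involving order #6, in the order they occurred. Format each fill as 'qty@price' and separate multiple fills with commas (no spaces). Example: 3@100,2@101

After op 1 [order #1] limit_sell(price=99, qty=5): fills=none; bids=[-] asks=[#1:5@99]
After op 2 [order #2] limit_sell(price=98, qty=1): fills=none; bids=[-] asks=[#2:1@98 #1:5@99]
After op 3 [order #3] limit_buy(price=103, qty=7): fills=#3x#2:1@98 #3x#1:5@99; bids=[#3:1@103] asks=[-]
After op 4 [order #4] limit_buy(price=98, qty=9): fills=none; bids=[#3:1@103 #4:9@98] asks=[-]
After op 5 [order #5] limit_sell(price=104, qty=1): fills=none; bids=[#3:1@103 #4:9@98] asks=[#5:1@104]
After op 6 [order #6] limit_buy(price=105, qty=1): fills=#6x#5:1@104; bids=[#3:1@103 #4:9@98] asks=[-]
After op 7 cancel(order #6): fills=none; bids=[#3:1@103 #4:9@98] asks=[-]
After op 8 cancel(order #1): fills=none; bids=[#3:1@103 #4:9@98] asks=[-]
After op 9 [order #7] limit_sell(price=98, qty=4): fills=#3x#7:1@103 #4x#7:3@98; bids=[#4:6@98] asks=[-]
After op 10 [order #8] limit_buy(price=105, qty=7): fills=none; bids=[#8:7@105 #4:6@98] asks=[-]

Answer: 1@104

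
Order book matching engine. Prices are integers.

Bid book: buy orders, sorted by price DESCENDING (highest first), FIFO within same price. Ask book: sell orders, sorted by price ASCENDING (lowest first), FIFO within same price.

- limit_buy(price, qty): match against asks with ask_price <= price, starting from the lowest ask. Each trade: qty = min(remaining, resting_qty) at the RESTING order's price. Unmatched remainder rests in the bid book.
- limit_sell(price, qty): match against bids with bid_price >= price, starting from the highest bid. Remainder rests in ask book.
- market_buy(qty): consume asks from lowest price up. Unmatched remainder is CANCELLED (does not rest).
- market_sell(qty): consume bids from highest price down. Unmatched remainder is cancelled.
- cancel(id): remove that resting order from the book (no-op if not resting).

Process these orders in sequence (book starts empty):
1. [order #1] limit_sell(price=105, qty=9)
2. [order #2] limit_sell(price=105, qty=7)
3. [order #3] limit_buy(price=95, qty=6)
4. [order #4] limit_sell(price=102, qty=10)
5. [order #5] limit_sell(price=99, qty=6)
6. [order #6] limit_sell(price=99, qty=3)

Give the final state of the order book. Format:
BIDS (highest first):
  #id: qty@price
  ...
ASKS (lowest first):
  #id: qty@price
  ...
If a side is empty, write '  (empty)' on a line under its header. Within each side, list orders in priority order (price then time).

Answer: BIDS (highest first):
  #3: 6@95
ASKS (lowest first):
  #5: 6@99
  #6: 3@99
  #4: 10@102
  #1: 9@105
  #2: 7@105

Derivation:
After op 1 [order #1] limit_sell(price=105, qty=9): fills=none; bids=[-] asks=[#1:9@105]
After op 2 [order #2] limit_sell(price=105, qty=7): fills=none; bids=[-] asks=[#1:9@105 #2:7@105]
After op 3 [order #3] limit_buy(price=95, qty=6): fills=none; bids=[#3:6@95] asks=[#1:9@105 #2:7@105]
After op 4 [order #4] limit_sell(price=102, qty=10): fills=none; bids=[#3:6@95] asks=[#4:10@102 #1:9@105 #2:7@105]
After op 5 [order #5] limit_sell(price=99, qty=6): fills=none; bids=[#3:6@95] asks=[#5:6@99 #4:10@102 #1:9@105 #2:7@105]
After op 6 [order #6] limit_sell(price=99, qty=3): fills=none; bids=[#3:6@95] asks=[#5:6@99 #6:3@99 #4:10@102 #1:9@105 #2:7@105]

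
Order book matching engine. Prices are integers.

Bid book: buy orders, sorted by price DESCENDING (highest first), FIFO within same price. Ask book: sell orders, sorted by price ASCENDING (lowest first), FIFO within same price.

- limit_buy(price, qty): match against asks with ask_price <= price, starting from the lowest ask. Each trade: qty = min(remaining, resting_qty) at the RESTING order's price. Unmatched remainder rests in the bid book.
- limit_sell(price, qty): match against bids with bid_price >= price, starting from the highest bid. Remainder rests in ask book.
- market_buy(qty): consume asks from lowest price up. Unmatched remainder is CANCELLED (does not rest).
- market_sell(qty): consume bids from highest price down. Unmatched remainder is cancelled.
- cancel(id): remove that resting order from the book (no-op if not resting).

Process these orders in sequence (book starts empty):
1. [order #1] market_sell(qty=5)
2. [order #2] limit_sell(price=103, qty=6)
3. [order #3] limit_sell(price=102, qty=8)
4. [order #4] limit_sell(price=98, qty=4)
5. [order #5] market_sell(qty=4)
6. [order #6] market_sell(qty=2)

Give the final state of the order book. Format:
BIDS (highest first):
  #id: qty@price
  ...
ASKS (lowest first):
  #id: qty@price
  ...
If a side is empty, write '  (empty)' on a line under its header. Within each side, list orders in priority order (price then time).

After op 1 [order #1] market_sell(qty=5): fills=none; bids=[-] asks=[-]
After op 2 [order #2] limit_sell(price=103, qty=6): fills=none; bids=[-] asks=[#2:6@103]
After op 3 [order #3] limit_sell(price=102, qty=8): fills=none; bids=[-] asks=[#3:8@102 #2:6@103]
After op 4 [order #4] limit_sell(price=98, qty=4): fills=none; bids=[-] asks=[#4:4@98 #3:8@102 #2:6@103]
After op 5 [order #5] market_sell(qty=4): fills=none; bids=[-] asks=[#4:4@98 #3:8@102 #2:6@103]
After op 6 [order #6] market_sell(qty=2): fills=none; bids=[-] asks=[#4:4@98 #3:8@102 #2:6@103]

Answer: BIDS (highest first):
  (empty)
ASKS (lowest first):
  #4: 4@98
  #3: 8@102
  #2: 6@103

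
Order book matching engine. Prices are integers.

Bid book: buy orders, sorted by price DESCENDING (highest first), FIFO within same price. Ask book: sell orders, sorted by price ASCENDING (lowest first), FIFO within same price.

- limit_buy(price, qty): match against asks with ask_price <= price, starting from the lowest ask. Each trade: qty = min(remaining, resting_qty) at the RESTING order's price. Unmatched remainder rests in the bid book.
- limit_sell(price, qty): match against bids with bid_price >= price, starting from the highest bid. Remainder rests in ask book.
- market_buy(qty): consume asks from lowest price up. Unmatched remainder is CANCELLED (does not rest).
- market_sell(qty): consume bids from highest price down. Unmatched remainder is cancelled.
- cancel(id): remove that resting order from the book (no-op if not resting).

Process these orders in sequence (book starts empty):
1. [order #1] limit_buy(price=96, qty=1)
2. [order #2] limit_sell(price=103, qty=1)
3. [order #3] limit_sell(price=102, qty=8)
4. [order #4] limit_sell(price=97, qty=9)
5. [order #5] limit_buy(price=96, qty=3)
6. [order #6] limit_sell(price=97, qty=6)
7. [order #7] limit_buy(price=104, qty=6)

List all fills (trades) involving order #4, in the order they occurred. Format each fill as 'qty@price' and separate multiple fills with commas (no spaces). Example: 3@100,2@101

After op 1 [order #1] limit_buy(price=96, qty=1): fills=none; bids=[#1:1@96] asks=[-]
After op 2 [order #2] limit_sell(price=103, qty=1): fills=none; bids=[#1:1@96] asks=[#2:1@103]
After op 3 [order #3] limit_sell(price=102, qty=8): fills=none; bids=[#1:1@96] asks=[#3:8@102 #2:1@103]
After op 4 [order #4] limit_sell(price=97, qty=9): fills=none; bids=[#1:1@96] asks=[#4:9@97 #3:8@102 #2:1@103]
After op 5 [order #5] limit_buy(price=96, qty=3): fills=none; bids=[#1:1@96 #5:3@96] asks=[#4:9@97 #3:8@102 #2:1@103]
After op 6 [order #6] limit_sell(price=97, qty=6): fills=none; bids=[#1:1@96 #5:3@96] asks=[#4:9@97 #6:6@97 #3:8@102 #2:1@103]
After op 7 [order #7] limit_buy(price=104, qty=6): fills=#7x#4:6@97; bids=[#1:1@96 #5:3@96] asks=[#4:3@97 #6:6@97 #3:8@102 #2:1@103]

Answer: 6@97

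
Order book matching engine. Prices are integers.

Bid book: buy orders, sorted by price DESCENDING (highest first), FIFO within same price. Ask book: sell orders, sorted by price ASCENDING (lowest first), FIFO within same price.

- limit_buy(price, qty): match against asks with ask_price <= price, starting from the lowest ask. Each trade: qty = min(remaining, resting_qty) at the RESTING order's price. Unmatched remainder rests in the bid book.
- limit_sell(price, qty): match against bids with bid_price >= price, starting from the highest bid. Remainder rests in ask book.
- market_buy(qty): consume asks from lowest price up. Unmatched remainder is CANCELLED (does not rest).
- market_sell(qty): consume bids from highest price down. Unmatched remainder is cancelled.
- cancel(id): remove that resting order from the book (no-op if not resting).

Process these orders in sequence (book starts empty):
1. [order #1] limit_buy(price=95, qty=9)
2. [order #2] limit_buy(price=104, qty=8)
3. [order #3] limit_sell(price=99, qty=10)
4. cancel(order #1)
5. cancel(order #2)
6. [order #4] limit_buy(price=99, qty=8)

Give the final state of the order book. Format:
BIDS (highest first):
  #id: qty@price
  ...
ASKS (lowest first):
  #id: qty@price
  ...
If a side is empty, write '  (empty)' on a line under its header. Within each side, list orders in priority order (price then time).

After op 1 [order #1] limit_buy(price=95, qty=9): fills=none; bids=[#1:9@95] asks=[-]
After op 2 [order #2] limit_buy(price=104, qty=8): fills=none; bids=[#2:8@104 #1:9@95] asks=[-]
After op 3 [order #3] limit_sell(price=99, qty=10): fills=#2x#3:8@104; bids=[#1:9@95] asks=[#3:2@99]
After op 4 cancel(order #1): fills=none; bids=[-] asks=[#3:2@99]
After op 5 cancel(order #2): fills=none; bids=[-] asks=[#3:2@99]
After op 6 [order #4] limit_buy(price=99, qty=8): fills=#4x#3:2@99; bids=[#4:6@99] asks=[-]

Answer: BIDS (highest first):
  #4: 6@99
ASKS (lowest first):
  (empty)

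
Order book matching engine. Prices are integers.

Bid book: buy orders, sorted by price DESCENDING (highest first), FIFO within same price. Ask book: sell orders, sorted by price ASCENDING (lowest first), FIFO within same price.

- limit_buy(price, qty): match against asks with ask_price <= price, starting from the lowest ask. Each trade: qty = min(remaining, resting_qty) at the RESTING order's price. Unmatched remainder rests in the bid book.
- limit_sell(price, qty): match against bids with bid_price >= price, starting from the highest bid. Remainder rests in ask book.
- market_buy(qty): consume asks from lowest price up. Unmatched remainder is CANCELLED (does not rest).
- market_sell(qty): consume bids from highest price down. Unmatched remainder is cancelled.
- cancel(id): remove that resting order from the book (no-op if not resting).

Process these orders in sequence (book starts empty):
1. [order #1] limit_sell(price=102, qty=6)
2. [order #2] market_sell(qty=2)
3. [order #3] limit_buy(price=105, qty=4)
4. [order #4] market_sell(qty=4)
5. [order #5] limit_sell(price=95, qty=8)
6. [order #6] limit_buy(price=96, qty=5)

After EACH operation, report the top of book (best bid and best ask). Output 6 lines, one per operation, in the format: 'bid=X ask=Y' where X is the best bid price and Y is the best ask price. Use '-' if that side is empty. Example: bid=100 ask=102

After op 1 [order #1] limit_sell(price=102, qty=6): fills=none; bids=[-] asks=[#1:6@102]
After op 2 [order #2] market_sell(qty=2): fills=none; bids=[-] asks=[#1:6@102]
After op 3 [order #3] limit_buy(price=105, qty=4): fills=#3x#1:4@102; bids=[-] asks=[#1:2@102]
After op 4 [order #4] market_sell(qty=4): fills=none; bids=[-] asks=[#1:2@102]
After op 5 [order #5] limit_sell(price=95, qty=8): fills=none; bids=[-] asks=[#5:8@95 #1:2@102]
After op 6 [order #6] limit_buy(price=96, qty=5): fills=#6x#5:5@95; bids=[-] asks=[#5:3@95 #1:2@102]

Answer: bid=- ask=102
bid=- ask=102
bid=- ask=102
bid=- ask=102
bid=- ask=95
bid=- ask=95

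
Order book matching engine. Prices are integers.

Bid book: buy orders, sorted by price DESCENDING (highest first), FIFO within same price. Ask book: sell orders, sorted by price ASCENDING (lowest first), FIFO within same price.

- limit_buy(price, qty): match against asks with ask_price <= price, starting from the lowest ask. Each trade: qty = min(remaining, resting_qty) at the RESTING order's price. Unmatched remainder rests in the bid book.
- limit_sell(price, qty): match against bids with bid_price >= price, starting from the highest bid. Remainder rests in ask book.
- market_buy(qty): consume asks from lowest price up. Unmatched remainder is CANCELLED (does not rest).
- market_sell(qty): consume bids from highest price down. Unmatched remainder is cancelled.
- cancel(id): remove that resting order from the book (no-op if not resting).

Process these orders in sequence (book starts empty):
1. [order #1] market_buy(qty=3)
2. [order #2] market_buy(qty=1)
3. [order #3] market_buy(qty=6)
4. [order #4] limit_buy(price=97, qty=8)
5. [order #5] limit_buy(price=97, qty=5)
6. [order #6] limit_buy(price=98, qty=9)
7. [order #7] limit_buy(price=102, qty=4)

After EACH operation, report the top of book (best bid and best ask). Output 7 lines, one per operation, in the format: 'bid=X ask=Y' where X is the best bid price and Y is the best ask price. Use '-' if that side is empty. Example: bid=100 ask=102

After op 1 [order #1] market_buy(qty=3): fills=none; bids=[-] asks=[-]
After op 2 [order #2] market_buy(qty=1): fills=none; bids=[-] asks=[-]
After op 3 [order #3] market_buy(qty=6): fills=none; bids=[-] asks=[-]
After op 4 [order #4] limit_buy(price=97, qty=8): fills=none; bids=[#4:8@97] asks=[-]
After op 5 [order #5] limit_buy(price=97, qty=5): fills=none; bids=[#4:8@97 #5:5@97] asks=[-]
After op 6 [order #6] limit_buy(price=98, qty=9): fills=none; bids=[#6:9@98 #4:8@97 #5:5@97] asks=[-]
After op 7 [order #7] limit_buy(price=102, qty=4): fills=none; bids=[#7:4@102 #6:9@98 #4:8@97 #5:5@97] asks=[-]

Answer: bid=- ask=-
bid=- ask=-
bid=- ask=-
bid=97 ask=-
bid=97 ask=-
bid=98 ask=-
bid=102 ask=-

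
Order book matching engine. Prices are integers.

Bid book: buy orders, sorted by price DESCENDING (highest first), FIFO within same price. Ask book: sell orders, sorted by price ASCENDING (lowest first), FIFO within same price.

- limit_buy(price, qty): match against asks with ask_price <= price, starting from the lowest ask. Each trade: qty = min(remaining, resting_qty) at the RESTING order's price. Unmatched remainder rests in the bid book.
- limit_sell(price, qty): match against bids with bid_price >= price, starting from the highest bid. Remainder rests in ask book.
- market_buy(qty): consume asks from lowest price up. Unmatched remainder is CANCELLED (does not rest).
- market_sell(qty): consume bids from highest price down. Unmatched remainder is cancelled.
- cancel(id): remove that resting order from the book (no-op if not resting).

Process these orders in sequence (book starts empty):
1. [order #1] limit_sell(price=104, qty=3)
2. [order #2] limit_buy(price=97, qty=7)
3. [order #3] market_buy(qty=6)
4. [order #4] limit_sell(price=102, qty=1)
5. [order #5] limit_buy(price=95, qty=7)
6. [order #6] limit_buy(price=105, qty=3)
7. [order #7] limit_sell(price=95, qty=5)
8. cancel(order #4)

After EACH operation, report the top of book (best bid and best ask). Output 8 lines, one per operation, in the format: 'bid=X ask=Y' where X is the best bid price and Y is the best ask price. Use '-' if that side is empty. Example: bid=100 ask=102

After op 1 [order #1] limit_sell(price=104, qty=3): fills=none; bids=[-] asks=[#1:3@104]
After op 2 [order #2] limit_buy(price=97, qty=7): fills=none; bids=[#2:7@97] asks=[#1:3@104]
After op 3 [order #3] market_buy(qty=6): fills=#3x#1:3@104; bids=[#2:7@97] asks=[-]
After op 4 [order #4] limit_sell(price=102, qty=1): fills=none; bids=[#2:7@97] asks=[#4:1@102]
After op 5 [order #5] limit_buy(price=95, qty=7): fills=none; bids=[#2:7@97 #5:7@95] asks=[#4:1@102]
After op 6 [order #6] limit_buy(price=105, qty=3): fills=#6x#4:1@102; bids=[#6:2@105 #2:7@97 #5:7@95] asks=[-]
After op 7 [order #7] limit_sell(price=95, qty=5): fills=#6x#7:2@105 #2x#7:3@97; bids=[#2:4@97 #5:7@95] asks=[-]
After op 8 cancel(order #4): fills=none; bids=[#2:4@97 #5:7@95] asks=[-]

Answer: bid=- ask=104
bid=97 ask=104
bid=97 ask=-
bid=97 ask=102
bid=97 ask=102
bid=105 ask=-
bid=97 ask=-
bid=97 ask=-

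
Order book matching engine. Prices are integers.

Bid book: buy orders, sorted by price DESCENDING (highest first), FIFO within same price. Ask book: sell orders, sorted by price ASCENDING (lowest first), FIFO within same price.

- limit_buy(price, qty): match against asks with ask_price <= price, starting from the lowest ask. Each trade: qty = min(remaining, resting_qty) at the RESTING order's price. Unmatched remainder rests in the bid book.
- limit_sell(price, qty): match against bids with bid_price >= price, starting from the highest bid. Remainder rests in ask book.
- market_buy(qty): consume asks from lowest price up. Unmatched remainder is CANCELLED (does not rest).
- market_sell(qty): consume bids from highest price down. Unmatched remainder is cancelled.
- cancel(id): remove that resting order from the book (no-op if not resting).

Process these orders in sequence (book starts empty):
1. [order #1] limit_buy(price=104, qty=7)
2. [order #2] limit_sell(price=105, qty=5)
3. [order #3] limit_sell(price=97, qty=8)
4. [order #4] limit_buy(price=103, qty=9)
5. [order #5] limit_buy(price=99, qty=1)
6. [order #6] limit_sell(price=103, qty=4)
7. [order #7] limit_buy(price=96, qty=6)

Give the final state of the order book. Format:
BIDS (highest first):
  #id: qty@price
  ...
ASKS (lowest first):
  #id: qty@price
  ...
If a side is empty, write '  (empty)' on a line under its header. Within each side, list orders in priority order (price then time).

Answer: BIDS (highest first):
  #4: 4@103
  #5: 1@99
  #7: 6@96
ASKS (lowest first):
  #2: 5@105

Derivation:
After op 1 [order #1] limit_buy(price=104, qty=7): fills=none; bids=[#1:7@104] asks=[-]
After op 2 [order #2] limit_sell(price=105, qty=5): fills=none; bids=[#1:7@104] asks=[#2:5@105]
After op 3 [order #3] limit_sell(price=97, qty=8): fills=#1x#3:7@104; bids=[-] asks=[#3:1@97 #2:5@105]
After op 4 [order #4] limit_buy(price=103, qty=9): fills=#4x#3:1@97; bids=[#4:8@103] asks=[#2:5@105]
After op 5 [order #5] limit_buy(price=99, qty=1): fills=none; bids=[#4:8@103 #5:1@99] asks=[#2:5@105]
After op 6 [order #6] limit_sell(price=103, qty=4): fills=#4x#6:4@103; bids=[#4:4@103 #5:1@99] asks=[#2:5@105]
After op 7 [order #7] limit_buy(price=96, qty=6): fills=none; bids=[#4:4@103 #5:1@99 #7:6@96] asks=[#2:5@105]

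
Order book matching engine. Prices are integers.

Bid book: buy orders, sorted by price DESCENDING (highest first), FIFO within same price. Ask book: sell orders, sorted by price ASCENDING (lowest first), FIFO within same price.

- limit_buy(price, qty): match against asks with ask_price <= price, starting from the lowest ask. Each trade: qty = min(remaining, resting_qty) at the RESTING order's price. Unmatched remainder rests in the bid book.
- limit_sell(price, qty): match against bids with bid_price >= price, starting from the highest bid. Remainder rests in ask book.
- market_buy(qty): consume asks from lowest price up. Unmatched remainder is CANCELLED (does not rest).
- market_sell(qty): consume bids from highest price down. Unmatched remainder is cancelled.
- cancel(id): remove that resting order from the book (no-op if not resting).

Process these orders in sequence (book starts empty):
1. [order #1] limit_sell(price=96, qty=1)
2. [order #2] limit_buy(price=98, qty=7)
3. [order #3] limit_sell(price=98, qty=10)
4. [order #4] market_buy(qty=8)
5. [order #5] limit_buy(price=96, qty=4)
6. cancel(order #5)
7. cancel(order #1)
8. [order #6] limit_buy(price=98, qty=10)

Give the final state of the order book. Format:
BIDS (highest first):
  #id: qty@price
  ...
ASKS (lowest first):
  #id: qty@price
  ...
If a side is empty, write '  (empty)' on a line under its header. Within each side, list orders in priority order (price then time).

Answer: BIDS (highest first):
  #6: 10@98
ASKS (lowest first):
  (empty)

Derivation:
After op 1 [order #1] limit_sell(price=96, qty=1): fills=none; bids=[-] asks=[#1:1@96]
After op 2 [order #2] limit_buy(price=98, qty=7): fills=#2x#1:1@96; bids=[#2:6@98] asks=[-]
After op 3 [order #3] limit_sell(price=98, qty=10): fills=#2x#3:6@98; bids=[-] asks=[#3:4@98]
After op 4 [order #4] market_buy(qty=8): fills=#4x#3:4@98; bids=[-] asks=[-]
After op 5 [order #5] limit_buy(price=96, qty=4): fills=none; bids=[#5:4@96] asks=[-]
After op 6 cancel(order #5): fills=none; bids=[-] asks=[-]
After op 7 cancel(order #1): fills=none; bids=[-] asks=[-]
After op 8 [order #6] limit_buy(price=98, qty=10): fills=none; bids=[#6:10@98] asks=[-]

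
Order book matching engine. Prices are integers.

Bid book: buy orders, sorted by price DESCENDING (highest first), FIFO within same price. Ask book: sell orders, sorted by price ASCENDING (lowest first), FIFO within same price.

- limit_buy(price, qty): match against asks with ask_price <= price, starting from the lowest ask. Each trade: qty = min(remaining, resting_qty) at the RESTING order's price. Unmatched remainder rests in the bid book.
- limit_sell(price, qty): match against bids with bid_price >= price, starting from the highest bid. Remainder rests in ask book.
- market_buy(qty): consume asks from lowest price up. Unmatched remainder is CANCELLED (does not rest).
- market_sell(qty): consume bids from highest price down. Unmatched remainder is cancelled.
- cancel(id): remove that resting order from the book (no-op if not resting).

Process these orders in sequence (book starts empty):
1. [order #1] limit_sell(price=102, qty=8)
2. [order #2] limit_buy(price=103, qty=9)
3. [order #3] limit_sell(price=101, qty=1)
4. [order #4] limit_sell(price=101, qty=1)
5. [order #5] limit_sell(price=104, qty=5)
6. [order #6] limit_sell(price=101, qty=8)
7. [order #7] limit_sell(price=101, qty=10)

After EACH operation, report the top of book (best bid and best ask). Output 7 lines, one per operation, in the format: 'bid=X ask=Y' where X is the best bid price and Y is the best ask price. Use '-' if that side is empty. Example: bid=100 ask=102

After op 1 [order #1] limit_sell(price=102, qty=8): fills=none; bids=[-] asks=[#1:8@102]
After op 2 [order #2] limit_buy(price=103, qty=9): fills=#2x#1:8@102; bids=[#2:1@103] asks=[-]
After op 3 [order #3] limit_sell(price=101, qty=1): fills=#2x#3:1@103; bids=[-] asks=[-]
After op 4 [order #4] limit_sell(price=101, qty=1): fills=none; bids=[-] asks=[#4:1@101]
After op 5 [order #5] limit_sell(price=104, qty=5): fills=none; bids=[-] asks=[#4:1@101 #5:5@104]
After op 6 [order #6] limit_sell(price=101, qty=8): fills=none; bids=[-] asks=[#4:1@101 #6:8@101 #5:5@104]
After op 7 [order #7] limit_sell(price=101, qty=10): fills=none; bids=[-] asks=[#4:1@101 #6:8@101 #7:10@101 #5:5@104]

Answer: bid=- ask=102
bid=103 ask=-
bid=- ask=-
bid=- ask=101
bid=- ask=101
bid=- ask=101
bid=- ask=101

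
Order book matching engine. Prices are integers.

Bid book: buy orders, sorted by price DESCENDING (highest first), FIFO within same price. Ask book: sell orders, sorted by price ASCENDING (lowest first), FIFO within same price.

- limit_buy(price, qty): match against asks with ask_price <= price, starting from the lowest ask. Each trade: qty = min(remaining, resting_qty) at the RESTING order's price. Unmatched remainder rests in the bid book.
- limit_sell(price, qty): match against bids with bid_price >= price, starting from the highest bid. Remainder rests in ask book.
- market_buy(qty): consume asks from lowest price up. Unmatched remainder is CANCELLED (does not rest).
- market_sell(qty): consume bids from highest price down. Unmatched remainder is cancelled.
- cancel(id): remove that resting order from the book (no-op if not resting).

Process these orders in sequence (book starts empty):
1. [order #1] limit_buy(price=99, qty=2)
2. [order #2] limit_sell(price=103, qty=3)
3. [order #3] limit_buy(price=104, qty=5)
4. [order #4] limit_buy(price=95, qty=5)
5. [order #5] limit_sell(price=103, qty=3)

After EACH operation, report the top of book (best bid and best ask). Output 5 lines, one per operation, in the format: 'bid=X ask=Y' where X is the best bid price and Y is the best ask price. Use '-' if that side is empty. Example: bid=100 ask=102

After op 1 [order #1] limit_buy(price=99, qty=2): fills=none; bids=[#1:2@99] asks=[-]
After op 2 [order #2] limit_sell(price=103, qty=3): fills=none; bids=[#1:2@99] asks=[#2:3@103]
After op 3 [order #3] limit_buy(price=104, qty=5): fills=#3x#2:3@103; bids=[#3:2@104 #1:2@99] asks=[-]
After op 4 [order #4] limit_buy(price=95, qty=5): fills=none; bids=[#3:2@104 #1:2@99 #4:5@95] asks=[-]
After op 5 [order #5] limit_sell(price=103, qty=3): fills=#3x#5:2@104; bids=[#1:2@99 #4:5@95] asks=[#5:1@103]

Answer: bid=99 ask=-
bid=99 ask=103
bid=104 ask=-
bid=104 ask=-
bid=99 ask=103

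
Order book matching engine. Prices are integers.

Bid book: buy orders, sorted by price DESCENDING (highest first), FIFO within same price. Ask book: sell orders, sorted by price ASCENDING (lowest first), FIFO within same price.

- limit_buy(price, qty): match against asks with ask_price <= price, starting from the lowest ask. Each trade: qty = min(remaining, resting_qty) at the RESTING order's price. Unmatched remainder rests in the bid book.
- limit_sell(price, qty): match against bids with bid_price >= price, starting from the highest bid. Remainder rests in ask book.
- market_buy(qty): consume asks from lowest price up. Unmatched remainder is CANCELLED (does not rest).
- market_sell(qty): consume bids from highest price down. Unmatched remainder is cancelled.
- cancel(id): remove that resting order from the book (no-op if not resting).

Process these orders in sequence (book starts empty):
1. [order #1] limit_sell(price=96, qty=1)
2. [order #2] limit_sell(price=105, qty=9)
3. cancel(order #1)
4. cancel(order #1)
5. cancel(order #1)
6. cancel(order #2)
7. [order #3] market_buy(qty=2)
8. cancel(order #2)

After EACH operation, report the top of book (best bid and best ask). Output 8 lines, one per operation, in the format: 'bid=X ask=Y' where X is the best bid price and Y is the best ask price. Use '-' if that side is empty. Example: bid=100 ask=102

After op 1 [order #1] limit_sell(price=96, qty=1): fills=none; bids=[-] asks=[#1:1@96]
After op 2 [order #2] limit_sell(price=105, qty=9): fills=none; bids=[-] asks=[#1:1@96 #2:9@105]
After op 3 cancel(order #1): fills=none; bids=[-] asks=[#2:9@105]
After op 4 cancel(order #1): fills=none; bids=[-] asks=[#2:9@105]
After op 5 cancel(order #1): fills=none; bids=[-] asks=[#2:9@105]
After op 6 cancel(order #2): fills=none; bids=[-] asks=[-]
After op 7 [order #3] market_buy(qty=2): fills=none; bids=[-] asks=[-]
After op 8 cancel(order #2): fills=none; bids=[-] asks=[-]

Answer: bid=- ask=96
bid=- ask=96
bid=- ask=105
bid=- ask=105
bid=- ask=105
bid=- ask=-
bid=- ask=-
bid=- ask=-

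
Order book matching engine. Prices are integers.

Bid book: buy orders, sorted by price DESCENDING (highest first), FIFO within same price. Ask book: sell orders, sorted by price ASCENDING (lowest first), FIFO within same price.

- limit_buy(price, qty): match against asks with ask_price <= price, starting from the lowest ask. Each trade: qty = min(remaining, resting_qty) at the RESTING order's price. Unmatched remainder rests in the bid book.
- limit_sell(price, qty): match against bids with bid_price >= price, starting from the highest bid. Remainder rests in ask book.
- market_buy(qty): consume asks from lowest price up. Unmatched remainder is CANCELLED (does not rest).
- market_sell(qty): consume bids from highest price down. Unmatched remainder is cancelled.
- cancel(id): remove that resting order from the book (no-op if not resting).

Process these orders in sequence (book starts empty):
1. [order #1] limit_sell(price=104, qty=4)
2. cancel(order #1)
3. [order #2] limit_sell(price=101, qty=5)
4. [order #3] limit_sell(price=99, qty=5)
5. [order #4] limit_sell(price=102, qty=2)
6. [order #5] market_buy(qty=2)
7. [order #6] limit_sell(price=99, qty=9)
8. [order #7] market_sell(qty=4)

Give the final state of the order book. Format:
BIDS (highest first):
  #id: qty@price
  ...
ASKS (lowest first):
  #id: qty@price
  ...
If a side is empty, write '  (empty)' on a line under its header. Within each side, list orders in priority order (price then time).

Answer: BIDS (highest first):
  (empty)
ASKS (lowest first):
  #3: 3@99
  #6: 9@99
  #2: 5@101
  #4: 2@102

Derivation:
After op 1 [order #1] limit_sell(price=104, qty=4): fills=none; bids=[-] asks=[#1:4@104]
After op 2 cancel(order #1): fills=none; bids=[-] asks=[-]
After op 3 [order #2] limit_sell(price=101, qty=5): fills=none; bids=[-] asks=[#2:5@101]
After op 4 [order #3] limit_sell(price=99, qty=5): fills=none; bids=[-] asks=[#3:5@99 #2:5@101]
After op 5 [order #4] limit_sell(price=102, qty=2): fills=none; bids=[-] asks=[#3:5@99 #2:5@101 #4:2@102]
After op 6 [order #5] market_buy(qty=2): fills=#5x#3:2@99; bids=[-] asks=[#3:3@99 #2:5@101 #4:2@102]
After op 7 [order #6] limit_sell(price=99, qty=9): fills=none; bids=[-] asks=[#3:3@99 #6:9@99 #2:5@101 #4:2@102]
After op 8 [order #7] market_sell(qty=4): fills=none; bids=[-] asks=[#3:3@99 #6:9@99 #2:5@101 #4:2@102]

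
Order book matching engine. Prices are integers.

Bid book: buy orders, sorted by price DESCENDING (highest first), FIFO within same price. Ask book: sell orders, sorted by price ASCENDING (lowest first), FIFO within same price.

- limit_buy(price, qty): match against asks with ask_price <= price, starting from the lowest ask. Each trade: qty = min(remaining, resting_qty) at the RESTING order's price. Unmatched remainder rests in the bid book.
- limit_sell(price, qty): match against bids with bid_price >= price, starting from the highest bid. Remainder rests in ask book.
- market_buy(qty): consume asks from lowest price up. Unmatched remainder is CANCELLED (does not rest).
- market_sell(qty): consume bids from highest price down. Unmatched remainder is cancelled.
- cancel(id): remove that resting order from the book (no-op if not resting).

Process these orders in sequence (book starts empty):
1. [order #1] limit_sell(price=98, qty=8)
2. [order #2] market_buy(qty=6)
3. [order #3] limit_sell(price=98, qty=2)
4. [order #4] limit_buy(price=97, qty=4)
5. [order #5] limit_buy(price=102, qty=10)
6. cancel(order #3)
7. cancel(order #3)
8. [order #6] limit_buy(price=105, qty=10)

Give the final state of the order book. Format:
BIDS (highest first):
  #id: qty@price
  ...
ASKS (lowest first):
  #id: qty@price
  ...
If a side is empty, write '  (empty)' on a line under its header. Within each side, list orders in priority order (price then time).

Answer: BIDS (highest first):
  #6: 10@105
  #5: 6@102
  #4: 4@97
ASKS (lowest first):
  (empty)

Derivation:
After op 1 [order #1] limit_sell(price=98, qty=8): fills=none; bids=[-] asks=[#1:8@98]
After op 2 [order #2] market_buy(qty=6): fills=#2x#1:6@98; bids=[-] asks=[#1:2@98]
After op 3 [order #3] limit_sell(price=98, qty=2): fills=none; bids=[-] asks=[#1:2@98 #3:2@98]
After op 4 [order #4] limit_buy(price=97, qty=4): fills=none; bids=[#4:4@97] asks=[#1:2@98 #3:2@98]
After op 5 [order #5] limit_buy(price=102, qty=10): fills=#5x#1:2@98 #5x#3:2@98; bids=[#5:6@102 #4:4@97] asks=[-]
After op 6 cancel(order #3): fills=none; bids=[#5:6@102 #4:4@97] asks=[-]
After op 7 cancel(order #3): fills=none; bids=[#5:6@102 #4:4@97] asks=[-]
After op 8 [order #6] limit_buy(price=105, qty=10): fills=none; bids=[#6:10@105 #5:6@102 #4:4@97] asks=[-]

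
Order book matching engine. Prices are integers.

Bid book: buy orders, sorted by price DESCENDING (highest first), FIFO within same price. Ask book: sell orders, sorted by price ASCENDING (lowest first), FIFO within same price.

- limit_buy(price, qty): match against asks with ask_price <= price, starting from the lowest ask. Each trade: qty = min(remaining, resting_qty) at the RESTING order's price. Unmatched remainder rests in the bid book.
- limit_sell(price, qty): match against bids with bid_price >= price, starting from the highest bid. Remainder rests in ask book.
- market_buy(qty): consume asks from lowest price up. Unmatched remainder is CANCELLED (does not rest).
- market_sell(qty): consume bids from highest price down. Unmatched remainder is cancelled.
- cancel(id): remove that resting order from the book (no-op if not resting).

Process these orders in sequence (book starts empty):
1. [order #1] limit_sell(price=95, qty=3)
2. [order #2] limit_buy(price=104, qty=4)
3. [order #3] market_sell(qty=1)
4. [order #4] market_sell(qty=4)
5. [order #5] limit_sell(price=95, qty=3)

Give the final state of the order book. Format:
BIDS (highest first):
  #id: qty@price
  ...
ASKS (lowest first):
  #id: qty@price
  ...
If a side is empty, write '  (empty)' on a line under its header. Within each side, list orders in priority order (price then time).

After op 1 [order #1] limit_sell(price=95, qty=3): fills=none; bids=[-] asks=[#1:3@95]
After op 2 [order #2] limit_buy(price=104, qty=4): fills=#2x#1:3@95; bids=[#2:1@104] asks=[-]
After op 3 [order #3] market_sell(qty=1): fills=#2x#3:1@104; bids=[-] asks=[-]
After op 4 [order #4] market_sell(qty=4): fills=none; bids=[-] asks=[-]
After op 5 [order #5] limit_sell(price=95, qty=3): fills=none; bids=[-] asks=[#5:3@95]

Answer: BIDS (highest first):
  (empty)
ASKS (lowest first):
  #5: 3@95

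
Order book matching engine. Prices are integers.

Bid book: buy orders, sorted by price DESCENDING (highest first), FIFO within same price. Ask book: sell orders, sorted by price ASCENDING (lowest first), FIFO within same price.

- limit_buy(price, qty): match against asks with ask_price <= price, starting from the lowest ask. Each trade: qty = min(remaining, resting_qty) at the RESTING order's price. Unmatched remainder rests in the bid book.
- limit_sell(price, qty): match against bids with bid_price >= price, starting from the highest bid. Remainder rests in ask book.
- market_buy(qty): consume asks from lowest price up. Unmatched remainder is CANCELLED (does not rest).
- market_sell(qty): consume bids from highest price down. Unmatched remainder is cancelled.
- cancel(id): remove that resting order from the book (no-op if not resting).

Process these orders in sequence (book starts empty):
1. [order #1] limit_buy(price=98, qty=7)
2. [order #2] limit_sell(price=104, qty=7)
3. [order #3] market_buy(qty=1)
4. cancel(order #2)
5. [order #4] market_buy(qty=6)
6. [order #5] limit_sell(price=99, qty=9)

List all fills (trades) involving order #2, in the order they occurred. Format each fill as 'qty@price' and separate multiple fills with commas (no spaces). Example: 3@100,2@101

Answer: 1@104

Derivation:
After op 1 [order #1] limit_buy(price=98, qty=7): fills=none; bids=[#1:7@98] asks=[-]
After op 2 [order #2] limit_sell(price=104, qty=7): fills=none; bids=[#1:7@98] asks=[#2:7@104]
After op 3 [order #3] market_buy(qty=1): fills=#3x#2:1@104; bids=[#1:7@98] asks=[#2:6@104]
After op 4 cancel(order #2): fills=none; bids=[#1:7@98] asks=[-]
After op 5 [order #4] market_buy(qty=6): fills=none; bids=[#1:7@98] asks=[-]
After op 6 [order #5] limit_sell(price=99, qty=9): fills=none; bids=[#1:7@98] asks=[#5:9@99]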